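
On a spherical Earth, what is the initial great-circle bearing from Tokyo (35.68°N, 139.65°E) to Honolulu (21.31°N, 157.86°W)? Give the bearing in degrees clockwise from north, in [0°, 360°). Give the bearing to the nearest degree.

87°

Δλ = -157.86 − 139.65 = -297.51°; wrapped into (−180°, 180°]: 62.49°.
θ = atan2( sin Δλ · cos φ₂ , cos φ₁ · sin φ₂ − sin φ₁ · cos φ₂ · cos Δλ )
  = atan2(0.82629, 0.04421) = 86.938° → normalised to [0°, 360°): 86.938°.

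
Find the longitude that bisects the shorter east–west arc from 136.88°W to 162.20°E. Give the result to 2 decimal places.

Signed shortest Δλ from -136.88° to +162.20° is -60.92°.
Midpoint longitude = -136.88° + (-60.92°)/2 = -136.88° − 30.46° = -167.34°.
(The naïve average (-136.88 + +162.20)/2 = 12.66° is on the wrong side of the globe.)

167.34°W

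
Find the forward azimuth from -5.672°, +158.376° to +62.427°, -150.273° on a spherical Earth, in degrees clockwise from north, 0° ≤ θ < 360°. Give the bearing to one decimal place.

Δλ = -150.273 − 158.376 = -308.649°; wrapped into (−180°, 180°]: 51.351°.
θ = atan2( sin Δλ · cos φ₂ , cos φ₁ · sin φ₂ − sin φ₁ · cos φ₂ · cos Δλ )
  = atan2(0.36150, 0.91065) = 21.652° → normalised to [0°, 360°): 21.652°.

21.7°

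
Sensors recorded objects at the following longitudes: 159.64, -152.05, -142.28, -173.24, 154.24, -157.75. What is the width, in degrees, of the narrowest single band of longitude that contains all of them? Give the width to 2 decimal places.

63.48°

Sort the longitudes: -173.24°, -157.75°, -152.05°, -142.28°, +154.24°, +159.64°.
Eastward gaps between consecutive values (wrapping around): 15.49°, 5.70°, 9.77°, 296.52°, 5.40°, 27.12°.
Largest gap = 296.52° ⇒ minimal covering band is its complement: 360° − 296.52° = 63.48°.
Band runs from +154.24° eastward to -142.28°, crossing the antimeridian.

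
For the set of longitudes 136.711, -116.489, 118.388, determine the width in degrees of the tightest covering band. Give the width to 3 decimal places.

125.123°

Sort the longitudes: -116.489°, +118.388°, +136.711°.
Eastward gaps between consecutive values (wrapping around): 234.877°, 18.323°, 106.800°.
Largest gap = 234.877° ⇒ minimal covering band is its complement: 360° − 234.877° = 125.123°.
Band runs from +118.388° eastward to -116.489°, crossing the antimeridian.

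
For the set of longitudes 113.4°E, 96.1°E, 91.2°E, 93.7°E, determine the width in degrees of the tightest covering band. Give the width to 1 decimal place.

Sort the longitudes: +91.2°, +93.7°, +96.1°, +113.4°.
Eastward gaps between consecutive values (wrapping around): 2.5°, 2.4°, 17.3°, 337.8°.
Largest gap = 337.8° ⇒ minimal covering band is its complement: 360° − 337.8° = 22.2°.
Band runs from +91.2° eastward to +113.4°.

22.2°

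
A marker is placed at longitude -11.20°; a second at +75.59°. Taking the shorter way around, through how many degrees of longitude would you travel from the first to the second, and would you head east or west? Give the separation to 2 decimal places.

Raw difference: 75.59 − -11.20 = 86.79°.
Normalise into (−180°, 180°]: 86.79° stays 86.79°.
Positive ⇒ the second point lies to the east; separation 86.79°.

86.79° east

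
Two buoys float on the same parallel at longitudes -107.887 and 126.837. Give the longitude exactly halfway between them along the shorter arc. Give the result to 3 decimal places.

-170.525°

Signed shortest Δλ from -107.887° to +126.837° is -125.276°.
Midpoint longitude = -107.887° + (-125.276°)/2 = -107.887° − 62.638° = -170.525°.
(The naïve average (-107.887 + +126.837)/2 = 9.475° is on the wrong side of the globe.)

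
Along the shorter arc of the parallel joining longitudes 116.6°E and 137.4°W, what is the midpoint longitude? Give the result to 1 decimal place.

169.6°E

Signed shortest Δλ from +116.6° to -137.4° is +106.0°.
Midpoint longitude = +116.6° + (+106.0°)/2 = +116.6° + 53.0° = +169.6°.
(The naïve average (+116.6 + -137.4)/2 = -10.4° is on the wrong side of the globe.)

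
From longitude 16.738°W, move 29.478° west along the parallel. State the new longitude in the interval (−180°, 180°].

Start at -16.738°; shift −29.478° → -46.216°.
-46.216° already lies in (−180°, 180°].

46.216°W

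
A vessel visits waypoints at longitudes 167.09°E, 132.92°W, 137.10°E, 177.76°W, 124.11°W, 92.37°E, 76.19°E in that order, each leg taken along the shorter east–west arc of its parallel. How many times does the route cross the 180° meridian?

Leg 1: +167.09° → -132.92°, shortest Δλ = 59.99° (east) — crosses 180°.
Leg 2: -132.92° → +137.10°, shortest Δλ = -89.98° (west) — crosses 180°.
Leg 3: +137.10° → -177.76°, shortest Δλ = 45.14° (east) — crosses 180°.
Leg 4: -177.76° → -124.11°, shortest Δλ = 53.65° (east) — does not cross 180°.
Leg 5: -124.11° → +92.37°, shortest Δλ = -143.52° (west) — crosses 180°.
Leg 6: +92.37° → +76.19°, shortest Δλ = -16.18° (west) — does not cross 180°.
Total crossings: 4.

4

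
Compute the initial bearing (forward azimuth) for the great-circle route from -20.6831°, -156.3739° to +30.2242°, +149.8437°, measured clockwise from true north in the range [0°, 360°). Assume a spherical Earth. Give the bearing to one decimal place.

Δλ = 149.8437 − -156.3739 = 306.2176°; wrapped into (−180°, 180°]: -53.7824°.
θ = atan2( sin Δλ · cos φ₂ , cos φ₁ · sin φ₂ − sin φ₁ · cos φ₂ · cos Δλ )
  = atan2(-0.69711, 0.65126) = -46.947° → normalised to [0°, 360°): 313.053°.

313.1°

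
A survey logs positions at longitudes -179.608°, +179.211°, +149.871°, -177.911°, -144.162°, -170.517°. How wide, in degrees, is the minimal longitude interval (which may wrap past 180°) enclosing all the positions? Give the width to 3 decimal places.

65.967°

Sort the longitudes: -179.608°, -177.911°, -170.517°, -144.162°, +149.871°, +179.211°.
Eastward gaps between consecutive values (wrapping around): 1.697°, 7.394°, 26.355°, 294.033°, 29.340°, 1.181°.
Largest gap = 294.033° ⇒ minimal covering band is its complement: 360° − 294.033° = 65.967°.
Band runs from +149.871° eastward to -144.162°, crossing the antimeridian.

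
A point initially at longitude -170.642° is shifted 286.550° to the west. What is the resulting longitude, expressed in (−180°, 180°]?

Start at -170.642°; shift −286.550° → -457.192°.
-457.192° lies outside (−180°, 180°]; add 360° → -97.192°.

-97.192°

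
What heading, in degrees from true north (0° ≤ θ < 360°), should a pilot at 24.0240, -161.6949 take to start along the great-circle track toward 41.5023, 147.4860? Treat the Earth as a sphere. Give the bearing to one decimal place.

305.4°

Δλ = 147.4860 − -161.6949 = 309.1809°; wrapped into (−180°, 180°]: -50.8191°.
θ = atan2( sin Δλ · cos φ₂ , cos φ₁ · sin φ₂ − sin φ₁ · cos φ₂ · cos Δλ )
  = atan2(-0.58054, 0.41262) = -54.597° → normalised to [0°, 360°): 305.403°.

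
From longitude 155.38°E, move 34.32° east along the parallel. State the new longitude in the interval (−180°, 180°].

Start at +155.38°; shift +34.32° → +189.70°.
+189.70° lies outside (−180°, 180°]; subtract 360° → -170.30°.

170.30°W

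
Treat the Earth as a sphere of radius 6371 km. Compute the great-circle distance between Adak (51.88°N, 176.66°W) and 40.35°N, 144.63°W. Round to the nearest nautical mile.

Δλ = -144.63 − -176.66 = 32.03°.
Δφ = 40.35 − 51.88 = -11.53°.
a = sin²(Δφ/2) + cos φ₁ · cos φ₂ · sin²(Δλ/2) = 0.045898.
c = 2·atan2(√a, √(1−a)) = 0.43183 rad → d = 6371·c ≈ 2751.16 km ≈ 1485.51 nmi.

1486 nmi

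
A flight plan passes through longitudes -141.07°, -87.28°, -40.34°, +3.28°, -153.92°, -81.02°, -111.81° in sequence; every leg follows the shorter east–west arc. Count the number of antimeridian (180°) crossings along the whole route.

Leg 1: -141.07° → -87.28°, shortest Δλ = 53.79° (east) — does not cross 180°.
Leg 2: -87.28° → -40.34°, shortest Δλ = 46.94° (east) — does not cross 180°.
Leg 3: -40.34° → +3.28°, shortest Δλ = 43.62° (east) — does not cross 180°.
Leg 4: +3.28° → -153.92°, shortest Δλ = -157.2° (west) — does not cross 180°.
Leg 5: -153.92° → -81.02°, shortest Δλ = 72.9° (east) — does not cross 180°.
Leg 6: -81.02° → -111.81°, shortest Δλ = -30.79° (west) — does not cross 180°.
Total crossings: 0.

0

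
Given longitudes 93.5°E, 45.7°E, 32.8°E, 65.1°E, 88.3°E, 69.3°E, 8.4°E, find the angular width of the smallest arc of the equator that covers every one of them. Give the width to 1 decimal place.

85.1°

Sort the longitudes: +8.4°, +32.8°, +45.7°, +65.1°, +69.3°, +88.3°, +93.5°.
Eastward gaps between consecutive values (wrapping around): 24.4°, 12.9°, 19.4°, 4.2°, 19.0°, 5.2°, 274.9°.
Largest gap = 274.9° ⇒ minimal covering band is its complement: 360° − 274.9° = 85.1°.
Band runs from +8.4° eastward to +93.5°.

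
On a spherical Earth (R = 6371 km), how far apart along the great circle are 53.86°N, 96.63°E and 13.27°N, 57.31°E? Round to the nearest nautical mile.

3062 nmi

Δλ = 57.31 − 96.63 = -39.32°.
Δφ = 13.27 − 53.86 = -40.59°.
a = sin²(Δφ/2) + cos φ₁ · cos φ₂ · sin²(Δλ/2) = 0.185280.
c = 2·atan2(√a, √(1−a)) = 0.88996 rad → d = 6371·c ≈ 5669.97 km ≈ 3061.54 nmi.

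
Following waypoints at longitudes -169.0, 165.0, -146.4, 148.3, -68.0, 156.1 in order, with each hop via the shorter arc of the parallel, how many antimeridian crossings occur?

Leg 1: -169.0° → +165.0°, shortest Δλ = -26.0° (west) — crosses 180°.
Leg 2: +165.0° → -146.4°, shortest Δλ = 48.6° (east) — crosses 180°.
Leg 3: -146.4° → +148.3°, shortest Δλ = -65.3° (west) — crosses 180°.
Leg 4: +148.3° → -68.0°, shortest Δλ = 143.7° (east) — crosses 180°.
Leg 5: -68.0° → +156.1°, shortest Δλ = -135.9° (west) — crosses 180°.
Total crossings: 5.

5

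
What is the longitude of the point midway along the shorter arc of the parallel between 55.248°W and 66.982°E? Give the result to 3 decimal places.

5.867°E

Signed shortest Δλ from -55.248° to +66.982° is +122.230°.
Midpoint longitude = -55.248° + (+122.230°)/2 = -55.248° + 61.115° = +5.867°.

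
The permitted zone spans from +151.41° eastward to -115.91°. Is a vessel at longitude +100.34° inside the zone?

Band width going east from +151.41° to -115.91°: ((-115.91 − 151.41) mod 360) = 92.68°.
Offset of +100.34° east of the west edge: ((100.34 − 151.41) mod 360) = 308.93°.
308.93° > 92.68° ⇒ outside.

No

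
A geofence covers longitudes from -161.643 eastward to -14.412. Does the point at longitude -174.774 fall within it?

Band width going east from -161.643° to -14.412°: ((-14.412 − -161.643) mod 360) = 147.231°.
Offset of -174.774° east of the west edge: ((-174.774 − -161.643) mod 360) = 346.869°.
346.869° > 147.231° ⇒ outside.

No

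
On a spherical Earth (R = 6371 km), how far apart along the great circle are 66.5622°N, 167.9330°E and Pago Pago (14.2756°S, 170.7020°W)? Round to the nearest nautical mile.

Δλ = -170.7020 − 167.9330 = -338.6350°; wrapped into (−180°, 180°]: 21.3650°.
Δφ = -14.2756 − 66.5622 = -80.8378°.
a = sin²(Δφ/2) + cos φ₁ · cos φ₂ · sin²(Δλ/2) = 0.433630.
c = 2·atan2(√a, √(1−a)) = 1.43766 rad → d = 6371·c ≈ 9159.35 km ≈ 4945.66 nmi.

4946 nmi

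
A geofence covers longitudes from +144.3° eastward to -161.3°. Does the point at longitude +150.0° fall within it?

Band width going east from +144.3° to -161.3°: ((-161.3 − 144.3) mod 360) = 54.4°.
Offset of +150.0° east of the west edge: ((150.0 − 144.3) mod 360) = 5.7°.
5.7° ≤ 54.4° ⇒ inside.

Yes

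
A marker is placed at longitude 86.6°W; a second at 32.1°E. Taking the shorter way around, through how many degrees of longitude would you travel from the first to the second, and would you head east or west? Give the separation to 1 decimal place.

Raw difference: 32.1 − -86.6 = 118.7°.
Normalise into (−180°, 180°]: 118.7° stays 118.7°.
Positive ⇒ the second point lies to the east; separation 118.7°.

118.7° east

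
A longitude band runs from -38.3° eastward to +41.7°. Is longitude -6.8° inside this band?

Band width going east from -38.3° to +41.7°: ((41.7 − -38.3) mod 360) = 80.0°.
Offset of -6.8° east of the west edge: ((-6.8 − -38.3) mod 360) = 31.5°.
31.5° ≤ 80.0° ⇒ inside.

Yes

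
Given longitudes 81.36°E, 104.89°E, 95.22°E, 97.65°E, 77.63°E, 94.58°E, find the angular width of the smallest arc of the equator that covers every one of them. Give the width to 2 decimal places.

Sort the longitudes: +77.63°, +81.36°, +94.58°, +95.22°, +97.65°, +104.89°.
Eastward gaps between consecutive values (wrapping around): 3.73°, 13.22°, 0.64°, 2.43°, 7.24°, 332.74°.
Largest gap = 332.74° ⇒ minimal covering band is its complement: 360° − 332.74° = 27.26°.
Band runs from +77.63° eastward to +104.89°.

27.26°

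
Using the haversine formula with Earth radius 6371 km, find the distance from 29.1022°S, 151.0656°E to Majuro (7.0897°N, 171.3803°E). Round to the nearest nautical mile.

Δλ = 171.3803 − 151.0656 = 20.3147°.
Δφ = 7.0897 − -29.1022 = 36.1919°.
a = sin²(Δφ/2) + cos φ₁ · cos φ₂ · sin²(Δλ/2) = 0.123444.
c = 2·atan2(√a, √(1−a)) = 0.71802 rad → d = 6371·c ≈ 4574.49 km ≈ 2470.03 nmi.

2470 nmi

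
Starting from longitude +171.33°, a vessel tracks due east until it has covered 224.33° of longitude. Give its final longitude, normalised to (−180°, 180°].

+35.66°

Start at +171.33°; shift +224.33° → +395.66°.
+395.66° lies outside (−180°, 180°]; subtract 360° → +35.66°.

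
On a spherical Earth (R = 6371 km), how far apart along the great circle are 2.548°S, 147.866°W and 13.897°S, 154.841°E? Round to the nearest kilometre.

Δλ = 154.841 − -147.866 = 302.707°; wrapped into (−180°, 180°]: -57.293°.
Δφ = -13.897 − -2.548 = -11.349°.
a = sin²(Δφ/2) + cos φ₁ · cos φ₂ · sin²(Δλ/2) = 0.232657.
c = 2·atan2(√a, √(1−a)) = 1.00666 rad → d = 6371·c ≈ 6413.44 km.

6413 km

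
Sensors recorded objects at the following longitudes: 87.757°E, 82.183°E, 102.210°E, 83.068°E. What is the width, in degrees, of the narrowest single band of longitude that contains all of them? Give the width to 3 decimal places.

20.027°

Sort the longitudes: +82.183°, +83.068°, +87.757°, +102.210°.
Eastward gaps between consecutive values (wrapping around): 0.885°, 4.689°, 14.453°, 339.973°.
Largest gap = 339.973° ⇒ minimal covering band is its complement: 360° − 339.973° = 20.027°.
Band runs from +82.183° eastward to +102.210°.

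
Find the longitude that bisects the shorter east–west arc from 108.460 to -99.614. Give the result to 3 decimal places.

Signed shortest Δλ from +108.460° to -99.614° is +151.926°.
Midpoint longitude = +108.460° + (+151.926°)/2 = +108.460° + 75.963° = +184.423°.
Normalise into (−180°, 180°]: -175.577°.
(The naïve average (+108.460 + -99.614)/2 = 4.423° is on the wrong side of the globe.)

-175.577°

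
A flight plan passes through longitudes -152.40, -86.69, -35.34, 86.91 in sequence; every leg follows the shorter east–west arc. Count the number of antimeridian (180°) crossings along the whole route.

Leg 1: -152.40° → -86.69°, shortest Δλ = 65.71° (east) — does not cross 180°.
Leg 2: -86.69° → -35.34°, shortest Δλ = 51.35° (east) — does not cross 180°.
Leg 3: -35.34° → +86.91°, shortest Δλ = 122.25° (east) — does not cross 180°.
Total crossings: 0.

0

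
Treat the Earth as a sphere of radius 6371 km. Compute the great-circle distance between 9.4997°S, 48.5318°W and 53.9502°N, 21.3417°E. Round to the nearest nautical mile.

Δλ = 21.3417 − -48.5318 = 69.8735°.
Δφ = 53.9502 − -9.4997 = 63.4499°.
a = sin²(Δφ/2) + cos φ₁ · cos φ₂ · sin²(Δλ/2) = 0.466860.
c = 2·atan2(√a, √(1−a)) = 1.50447 rad → d = 6371·c ≈ 9584.96 km ≈ 5175.46 nmi.

5175 nmi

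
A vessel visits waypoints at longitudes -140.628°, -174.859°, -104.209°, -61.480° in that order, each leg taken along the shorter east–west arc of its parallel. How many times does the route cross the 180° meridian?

0

Leg 1: -140.628° → -174.859°, shortest Δλ = -34.231° (west) — does not cross 180°.
Leg 2: -174.859° → -104.209°, shortest Δλ = 70.65° (east) — does not cross 180°.
Leg 3: -104.209° → -61.480°, shortest Δλ = 42.729° (east) — does not cross 180°.
Total crossings: 0.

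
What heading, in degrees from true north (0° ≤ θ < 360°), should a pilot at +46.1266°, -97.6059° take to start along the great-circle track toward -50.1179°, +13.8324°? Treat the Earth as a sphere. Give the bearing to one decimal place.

Δλ = 13.8324 − -97.6059 = 111.4383°.
θ = atan2( sin Δλ · cos φ₂ , cos φ₁ · sin φ₂ − sin φ₁ · cos φ₂ · cos Δλ )
  = atan2(0.59685, -0.36289) = 121.300° → normalised to [0°, 360°): 121.300°.

121.3°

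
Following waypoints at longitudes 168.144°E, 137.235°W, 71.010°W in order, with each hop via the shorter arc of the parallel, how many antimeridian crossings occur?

1

Leg 1: +168.144° → -137.235°, shortest Δλ = 54.621° (east) — crosses 180°.
Leg 2: -137.235° → -71.010°, shortest Δλ = 66.225° (east) — does not cross 180°.
Total crossings: 1.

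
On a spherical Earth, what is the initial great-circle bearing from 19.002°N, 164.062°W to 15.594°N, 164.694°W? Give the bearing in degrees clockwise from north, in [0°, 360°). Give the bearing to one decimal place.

190.1°

Δλ = -164.694 − -164.062 = -0.632°.
θ = atan2( sin Δλ · cos φ₂ , cos φ₁ · sin φ₂ − sin φ₁ · cos φ₂ · cos Δλ )
  = atan2(-0.01062, -0.05943) = -169.864° → normalised to [0°, 360°): 190.136°.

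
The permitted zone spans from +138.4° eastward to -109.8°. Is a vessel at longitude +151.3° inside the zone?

Yes

Band width going east from +138.4° to -109.8°: ((-109.8 − 138.4) mod 360) = 111.8°.
Offset of +151.3° east of the west edge: ((151.3 − 138.4) mod 360) = 12.9°.
12.9° ≤ 111.8° ⇒ inside.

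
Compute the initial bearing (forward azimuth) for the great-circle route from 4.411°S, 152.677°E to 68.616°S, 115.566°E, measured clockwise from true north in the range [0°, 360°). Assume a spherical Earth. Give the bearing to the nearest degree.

194°

Δλ = 115.566 − 152.677 = -37.111°.
θ = atan2( sin Δλ · cos φ₂ , cos φ₁ · sin φ₂ − sin φ₁ · cos φ₂ · cos Δλ )
  = atan2(-0.22000, -0.90604) = -166.352° → normalised to [0°, 360°): 193.648°.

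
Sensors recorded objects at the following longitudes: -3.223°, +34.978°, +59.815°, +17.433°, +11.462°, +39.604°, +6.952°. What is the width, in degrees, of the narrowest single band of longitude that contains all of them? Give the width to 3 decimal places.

63.038°

Sort the longitudes: -3.223°, +6.952°, +11.462°, +17.433°, +34.978°, +39.604°, +59.815°.
Eastward gaps between consecutive values (wrapping around): 10.175°, 4.510°, 5.971°, 17.545°, 4.626°, 20.211°, 296.962°.
Largest gap = 296.962° ⇒ minimal covering band is its complement: 360° − 296.962° = 63.038°.
Band runs from -3.223° eastward to +59.815°.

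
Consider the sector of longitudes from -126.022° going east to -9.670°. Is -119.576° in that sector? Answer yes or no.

Yes

Band width going east from -126.022° to -9.670°: ((-9.670 − -126.022) mod 360) = 116.352°.
Offset of -119.576° east of the west edge: ((-119.576 − -126.022) mod 360) = 6.446°.
6.446° ≤ 116.352° ⇒ inside.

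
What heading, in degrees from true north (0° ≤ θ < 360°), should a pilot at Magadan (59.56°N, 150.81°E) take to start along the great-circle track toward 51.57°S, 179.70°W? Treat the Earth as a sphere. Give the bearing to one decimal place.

160.5°

Δλ = -179.70 − 150.81 = -330.51°; wrapped into (−180°, 180°]: 29.49°.
θ = atan2( sin Δλ · cos φ₂ , cos φ₁ · sin φ₂ − sin φ₁ · cos φ₂ · cos Δλ )
  = atan2(0.30598, -0.86334) = 160.485° → normalised to [0°, 360°): 160.485°.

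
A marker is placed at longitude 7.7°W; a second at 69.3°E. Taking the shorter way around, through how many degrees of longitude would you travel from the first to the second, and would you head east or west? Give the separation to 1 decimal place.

77.0° east

Raw difference: 69.3 − -7.7 = 77.0°.
Normalise into (−180°, 180°]: 77.0° stays 77.0°.
Positive ⇒ the second point lies to the east; separation 77.0°.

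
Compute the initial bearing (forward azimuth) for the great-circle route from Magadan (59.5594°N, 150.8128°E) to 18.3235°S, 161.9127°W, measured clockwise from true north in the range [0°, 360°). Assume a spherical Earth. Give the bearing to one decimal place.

Δλ = -161.9127 − 150.8128 = -312.7255°; wrapped into (−180°, 180°]: 47.2745°.
θ = atan2( sin Δλ · cos φ₂ , cos φ₁ · sin φ₂ − sin φ₁ · cos φ₂ · cos Δλ )
  = atan2(0.69737, -0.71458) = 135.699° → normalised to [0°, 360°): 135.699°.

135.7°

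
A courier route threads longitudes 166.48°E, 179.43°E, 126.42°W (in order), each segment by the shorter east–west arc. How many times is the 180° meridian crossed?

1

Leg 1: +166.48° → +179.43°, shortest Δλ = 12.95° (east) — does not cross 180°.
Leg 2: +179.43° → -126.42°, shortest Δλ = 54.15° (east) — crosses 180°.
Total crossings: 1.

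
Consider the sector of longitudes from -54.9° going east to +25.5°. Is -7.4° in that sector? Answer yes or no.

Band width going east from -54.9° to +25.5°: ((25.5 − -54.9) mod 360) = 80.4°.
Offset of -7.4° east of the west edge: ((-7.4 − -54.9) mod 360) = 47.5°.
47.5° ≤ 80.4° ⇒ inside.

Yes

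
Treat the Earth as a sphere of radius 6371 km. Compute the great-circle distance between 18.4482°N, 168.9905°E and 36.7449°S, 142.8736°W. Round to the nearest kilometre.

Δλ = -142.8736 − 168.9905 = -311.8641°; wrapped into (−180°, 180°]: 48.1359°.
Δφ = -36.7449 − 18.4482 = -55.1931°.
a = sin²(Δφ/2) + cos φ₁ · cos φ₂ · sin²(Δλ/2) = 0.341016.
c = 2·atan2(√a, √(1−a)) = 1.24721 rad → d = 6371·c ≈ 7945.98 km.

7946 km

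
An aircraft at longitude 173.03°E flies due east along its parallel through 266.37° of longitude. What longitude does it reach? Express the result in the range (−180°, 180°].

79.40°E

Start at +173.03°; shift +266.37° → +439.40°.
+439.40° lies outside (−180°, 180°]; subtract 360° → +79.40°.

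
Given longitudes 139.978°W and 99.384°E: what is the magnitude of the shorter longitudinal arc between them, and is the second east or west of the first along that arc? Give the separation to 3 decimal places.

120.638° west

Raw difference: 99.384 − -139.978 = 239.362°.
Normalise into (−180°, 180°]: 239.362° − 360° = -120.638°.
Negative ⇒ the second point lies to the west; separation 120.638°.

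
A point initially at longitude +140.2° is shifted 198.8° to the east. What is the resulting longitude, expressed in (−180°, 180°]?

-21.0°

Start at +140.2°; shift +198.8° → +339.0°.
+339.0° lies outside (−180°, 180°]; subtract 360° → -21.0°.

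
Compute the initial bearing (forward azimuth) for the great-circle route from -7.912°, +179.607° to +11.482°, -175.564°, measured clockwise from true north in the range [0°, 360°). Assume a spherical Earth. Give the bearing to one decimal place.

14.0°

Δλ = -175.564 − 179.607 = -355.171°; wrapped into (−180°, 180°]: 4.829°.
θ = atan2( sin Δλ · cos φ₂ , cos φ₁ · sin φ₂ − sin φ₁ · cos φ₂ · cos Δλ )
  = atan2(0.08250, 0.33158) = 13.971° → normalised to [0°, 360°): 13.971°.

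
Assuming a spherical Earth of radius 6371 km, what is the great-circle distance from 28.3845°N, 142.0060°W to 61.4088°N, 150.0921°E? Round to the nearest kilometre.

6098 km

Δλ = 150.0921 − -142.0060 = 292.0981°; wrapped into (−180°, 180°]: -67.9019°.
Δφ = 61.4088 − 28.3845 = 33.0243°.
a = sin²(Δφ/2) + cos φ₁ · cos φ₂ · sin²(Δλ/2) = 0.212099.
c = 2·atan2(√a, √(1−a)) = 0.95721 rad → d = 6371·c ≈ 6098.39 km.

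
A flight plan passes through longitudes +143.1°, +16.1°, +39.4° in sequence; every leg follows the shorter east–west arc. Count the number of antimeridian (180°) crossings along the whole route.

0

Leg 1: +143.1° → +16.1°, shortest Δλ = -127.0° (west) — does not cross 180°.
Leg 2: +16.1° → +39.4°, shortest Δλ = 23.3° (east) — does not cross 180°.
Total crossings: 0.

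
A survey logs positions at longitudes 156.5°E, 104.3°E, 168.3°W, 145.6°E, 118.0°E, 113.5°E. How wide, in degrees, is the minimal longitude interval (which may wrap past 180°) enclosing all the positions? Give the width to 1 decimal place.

Sort the longitudes: -168.3°, +104.3°, +113.5°, +118.0°, +145.6°, +156.5°.
Eastward gaps between consecutive values (wrapping around): 272.6°, 9.2°, 4.5°, 27.6°, 10.9°, 35.2°.
Largest gap = 272.6° ⇒ minimal covering band is its complement: 360° − 272.6° = 87.4°.
Band runs from +104.3° eastward to -168.3°, crossing the antimeridian.

87.4°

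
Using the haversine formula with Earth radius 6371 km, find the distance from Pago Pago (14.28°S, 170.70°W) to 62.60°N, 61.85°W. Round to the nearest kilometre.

12375 km

Δλ = -61.85 − -170.70 = 108.85°.
Δφ = 62.60 − -14.28 = 76.88°.
a = sin²(Δφ/2) + cos φ₁ · cos φ₂ · sin²(Δλ/2) = 0.681541.
c = 2·atan2(√a, √(1−a)) = 1.94237 rad → d = 6371·c ≈ 12374.84 km.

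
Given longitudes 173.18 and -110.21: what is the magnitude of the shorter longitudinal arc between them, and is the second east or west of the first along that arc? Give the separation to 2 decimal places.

Raw difference: -110.21 − 173.18 = -283.39°.
Normalise into (−180°, 180°]: -283.39° + 360° = 76.61°.
Positive ⇒ the second point lies to the east; separation 76.61°.

76.61° east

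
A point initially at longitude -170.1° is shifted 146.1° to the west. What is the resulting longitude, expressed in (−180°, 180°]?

+43.8°

Start at -170.1°; shift −146.1° → -316.2°.
-316.2° lies outside (−180°, 180°]; add 360° → +43.8°.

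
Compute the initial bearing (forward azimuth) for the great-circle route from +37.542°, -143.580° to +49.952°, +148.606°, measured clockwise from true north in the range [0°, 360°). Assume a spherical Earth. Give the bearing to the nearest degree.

308°

Δλ = 148.606 − -143.580 = 292.186°; wrapped into (−180°, 180°]: -67.814°.
θ = atan2( sin Δλ · cos φ₂ , cos φ₁ · sin φ₂ − sin φ₁ · cos φ₂ · cos Δλ )
  = atan2(-0.59579, 0.45892) = -52.394° → normalised to [0°, 360°): 307.606°.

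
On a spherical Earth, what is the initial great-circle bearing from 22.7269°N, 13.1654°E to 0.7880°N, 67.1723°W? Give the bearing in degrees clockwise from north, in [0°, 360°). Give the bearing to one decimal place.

Δλ = -67.1723 − 13.1654 = -80.3377°.
θ = atan2( sin Δλ · cos φ₂ , cos φ₁ · sin φ₂ − sin φ₁ · cos φ₂ · cos Δλ )
  = atan2(-0.98572, -0.05215) = -93.029° → normalised to [0°, 360°): 266.971°.

267.0°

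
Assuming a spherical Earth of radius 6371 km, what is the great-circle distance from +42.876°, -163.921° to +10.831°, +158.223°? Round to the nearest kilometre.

5102 km

Δλ = 158.223 − -163.921 = 322.144°; wrapped into (−180°, 180°]: -37.856°.
Δφ = 10.831 − 42.876 = -32.045°.
a = sin²(Δφ/2) + cos φ₁ · cos φ₂ · sin²(Δλ/2) = 0.151920.
c = 2·atan2(√a, √(1−a)) = 0.80076 rad → d = 6371·c ≈ 5101.66 km.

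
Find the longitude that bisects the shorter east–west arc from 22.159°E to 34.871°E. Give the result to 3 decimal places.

Signed shortest Δλ from +22.159° to +34.871° is +12.712°.
Midpoint longitude = +22.159° + (+12.712°)/2 = +22.159° + 6.356° = +28.515°.

28.515°E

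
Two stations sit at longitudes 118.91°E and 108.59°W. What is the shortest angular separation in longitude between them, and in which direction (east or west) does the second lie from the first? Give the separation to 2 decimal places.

Raw difference: -108.59 − 118.91 = -227.5°.
Normalise into (−180°, 180°]: -227.5° + 360° = 132.5°.
Positive ⇒ the second point lies to the east; separation 132.50°.

132.50° east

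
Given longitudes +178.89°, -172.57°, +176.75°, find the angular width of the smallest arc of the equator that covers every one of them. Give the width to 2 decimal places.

10.68°

Sort the longitudes: -172.57°, +176.75°, +178.89°.
Eastward gaps between consecutive values (wrapping around): 349.32°, 2.14°, 8.54°.
Largest gap = 349.32° ⇒ minimal covering band is its complement: 360° − 349.32° = 10.68°.
Band runs from +176.75° eastward to -172.57°, crossing the antimeridian.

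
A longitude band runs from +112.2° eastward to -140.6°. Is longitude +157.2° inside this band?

Yes

Band width going east from +112.2° to -140.6°: ((-140.6 − 112.2) mod 360) = 107.2°.
Offset of +157.2° east of the west edge: ((157.2 − 112.2) mod 360) = 45.0°.
45.0° ≤ 107.2° ⇒ inside.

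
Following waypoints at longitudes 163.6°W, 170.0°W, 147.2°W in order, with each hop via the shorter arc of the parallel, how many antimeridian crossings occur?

0

Leg 1: -163.6° → -170.0°, shortest Δλ = -6.4° (west) — does not cross 180°.
Leg 2: -170.0° → -147.2°, shortest Δλ = 22.8° (east) — does not cross 180°.
Total crossings: 0.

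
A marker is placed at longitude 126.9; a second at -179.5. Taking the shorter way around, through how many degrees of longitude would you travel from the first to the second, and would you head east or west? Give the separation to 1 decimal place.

Raw difference: -179.5 − 126.9 = -306.4°.
Normalise into (−180°, 180°]: -306.4° + 360° = 53.6°.
Positive ⇒ the second point lies to the east; separation 53.6°.

53.6° east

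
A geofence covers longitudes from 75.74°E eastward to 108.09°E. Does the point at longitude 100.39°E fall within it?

Yes

Band width going east from +75.74° to +108.09°: ((108.09 − 75.74) mod 360) = 32.35°.
Offset of +100.39° east of the west edge: ((100.39 − 75.74) mod 360) = 24.65°.
24.65° ≤ 32.35° ⇒ inside.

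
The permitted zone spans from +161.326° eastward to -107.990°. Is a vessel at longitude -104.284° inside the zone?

No

Band width going east from +161.326° to -107.990°: ((-107.990 − 161.326) mod 360) = 90.684°.
Offset of -104.284° east of the west edge: ((-104.284 − 161.326) mod 360) = 94.390°.
94.390° > 90.684° ⇒ outside.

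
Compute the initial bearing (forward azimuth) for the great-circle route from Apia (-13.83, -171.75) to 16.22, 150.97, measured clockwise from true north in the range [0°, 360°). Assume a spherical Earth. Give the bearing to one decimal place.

308.0°

Δλ = 150.97 − -171.75 = 322.72°; wrapped into (−180°, 180°]: -37.28°.
θ = atan2( sin Δλ · cos φ₂ , cos φ₁ · sin φ₂ − sin φ₁ · cos φ₂ · cos Δλ )
  = atan2(-0.58160, 0.45386) = -52.033° → normalised to [0°, 360°): 307.967°.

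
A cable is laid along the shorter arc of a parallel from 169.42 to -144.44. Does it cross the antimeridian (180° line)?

Yes

Naïve |-144.44 − 169.42| = 313.86° > 180°, so the shorter arc goes the other way round — across 180°.
Signed shortest Δλ = ((-144.44 − 169.42 + 180) mod 360) − 180 = 46.14°.
Going east by 46.14° from +169.42° passes through 180° before reaching -144.44°.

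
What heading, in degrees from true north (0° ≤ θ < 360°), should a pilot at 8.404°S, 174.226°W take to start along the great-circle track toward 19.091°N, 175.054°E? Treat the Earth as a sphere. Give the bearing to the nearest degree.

339°

Δλ = 175.054 − -174.226 = 349.280°; wrapped into (−180°, 180°]: -10.720°.
θ = atan2( sin Δλ · cos φ₂ , cos φ₁ · sin φ₂ − sin φ₁ · cos φ₂ · cos Δλ )
  = atan2(-0.17578, 0.45926) = -20.944° → normalised to [0°, 360°): 339.056°.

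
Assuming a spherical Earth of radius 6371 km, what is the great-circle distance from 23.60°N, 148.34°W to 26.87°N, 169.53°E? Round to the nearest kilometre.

4234 km

Δλ = 169.53 − -148.34 = 317.87°; wrapped into (−180°, 180°]: -42.13°.
Δφ = 26.87 − 23.60 = 3.27°.
a = sin²(Δφ/2) + cos φ₁ · cos φ₂ · sin²(Δλ/2) = 0.106416.
c = 2·atan2(√a, √(1−a)) = 0.66459 rad → d = 6371·c ≈ 4234.11 km.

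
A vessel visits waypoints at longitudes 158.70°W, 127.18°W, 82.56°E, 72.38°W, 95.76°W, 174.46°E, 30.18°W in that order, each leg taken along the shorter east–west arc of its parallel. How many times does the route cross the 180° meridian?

3

Leg 1: -158.70° → -127.18°, shortest Δλ = 31.52° (east) — does not cross 180°.
Leg 2: -127.18° → +82.56°, shortest Δλ = -150.26° (west) — crosses 180°.
Leg 3: +82.56° → -72.38°, shortest Δλ = -154.94° (west) — does not cross 180°.
Leg 4: -72.38° → -95.76°, shortest Δλ = -23.38° (west) — does not cross 180°.
Leg 5: -95.76° → +174.46°, shortest Δλ = -89.78° (west) — crosses 180°.
Leg 6: +174.46° → -30.18°, shortest Δλ = 155.36° (east) — crosses 180°.
Total crossings: 3.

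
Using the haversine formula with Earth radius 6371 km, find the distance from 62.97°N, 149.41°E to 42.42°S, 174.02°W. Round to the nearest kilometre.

12160 km

Δλ = -174.02 − 149.41 = -323.43°; wrapped into (−180°, 180°]: 36.57°.
Δφ = -42.42 − 62.97 = -105.39°.
a = sin²(Δφ/2) + cos φ₁ · cos φ₂ · sin²(Δλ/2) = 0.665718.
c = 2·atan2(√a, √(1−a)) = 1.90862 rad → d = 6371·c ≈ 12159.83 km.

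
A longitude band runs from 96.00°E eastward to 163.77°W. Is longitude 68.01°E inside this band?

Band width going east from +96.00° to -163.77°: ((-163.77 − 96.00) mod 360) = 100.23°.
Offset of +68.01° east of the west edge: ((68.01 − 96.00) mod 360) = 332.01°.
332.01° > 100.23° ⇒ outside.

No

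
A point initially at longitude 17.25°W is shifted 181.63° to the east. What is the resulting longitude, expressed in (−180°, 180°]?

164.38°E

Start at -17.25°; shift +181.63° → +164.38°.
+164.38° already lies in (−180°, 180°].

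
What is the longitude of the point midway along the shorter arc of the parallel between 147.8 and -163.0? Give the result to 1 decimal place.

+172.4°

Signed shortest Δλ from +147.8° to -163.0° is +49.2°.
Midpoint longitude = +147.8° + (+49.2°)/2 = +147.8° + 24.6° = +172.4°.
(The naïve average (+147.8 + -163.0)/2 = -7.6° is on the wrong side of the globe.)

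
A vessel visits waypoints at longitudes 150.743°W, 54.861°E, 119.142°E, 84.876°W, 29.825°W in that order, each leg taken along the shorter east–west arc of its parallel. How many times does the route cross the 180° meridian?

Leg 1: -150.743° → +54.861°, shortest Δλ = -154.396° (west) — crosses 180°.
Leg 2: +54.861° → +119.142°, shortest Δλ = 64.281° (east) — does not cross 180°.
Leg 3: +119.142° → -84.876°, shortest Δλ = 155.982° (east) — crosses 180°.
Leg 4: -84.876° → -29.825°, shortest Δλ = 55.051° (east) — does not cross 180°.
Total crossings: 2.

2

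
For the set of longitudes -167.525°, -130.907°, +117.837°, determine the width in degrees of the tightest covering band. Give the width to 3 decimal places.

111.256°

Sort the longitudes: -167.525°, -130.907°, +117.837°.
Eastward gaps between consecutive values (wrapping around): 36.618°, 248.744°, 74.638°.
Largest gap = 248.744° ⇒ minimal covering band is its complement: 360° − 248.744° = 111.256°.
Band runs from +117.837° eastward to -130.907°, crossing the antimeridian.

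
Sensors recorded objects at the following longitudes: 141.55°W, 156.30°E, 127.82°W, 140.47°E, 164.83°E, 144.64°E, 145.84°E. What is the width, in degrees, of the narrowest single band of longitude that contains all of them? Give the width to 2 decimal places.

91.71°

Sort the longitudes: -141.55°, -127.82°, +140.47°, +144.64°, +145.84°, +156.30°, +164.83°.
Eastward gaps between consecutive values (wrapping around): 13.73°, 268.29°, 4.17°, 1.20°, 10.46°, 8.53°, 53.62°.
Largest gap = 268.29° ⇒ minimal covering band is its complement: 360° − 268.29° = 91.71°.
Band runs from +140.47° eastward to -127.82°, crossing the antimeridian.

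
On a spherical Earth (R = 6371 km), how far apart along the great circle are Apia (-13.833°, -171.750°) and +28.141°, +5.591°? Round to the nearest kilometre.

Δλ = 5.591 − -171.750 = 177.341°.
Δφ = 28.141 − -13.833 = 41.974°.
a = sin²(Δφ/2) + cos φ₁ · cos φ₂ · sin²(Δλ/2) = 0.984030.
c = 2·atan2(√a, √(1−a)) = 2.88817 rad → d = 6371·c ≈ 18400.52 km.

18401 km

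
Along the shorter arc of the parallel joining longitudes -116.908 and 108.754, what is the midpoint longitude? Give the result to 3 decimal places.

+175.923°

Signed shortest Δλ from -116.908° to +108.754° is -134.338°.
Midpoint longitude = -116.908° + (-134.338°)/2 = -116.908° − 67.169° = -184.077°.
Normalise into (−180°, 180°]: +175.923°.
(The naïve average (-116.908 + +108.754)/2 = -4.077° is on the wrong side of the globe.)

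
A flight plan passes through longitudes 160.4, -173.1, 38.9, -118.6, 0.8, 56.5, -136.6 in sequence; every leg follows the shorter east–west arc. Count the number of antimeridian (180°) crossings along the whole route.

3

Leg 1: +160.4° → -173.1°, shortest Δλ = 26.5° (east) — crosses 180°.
Leg 2: -173.1° → +38.9°, shortest Δλ = -148.0° (west) — crosses 180°.
Leg 3: +38.9° → -118.6°, shortest Δλ = -157.5° (west) — does not cross 180°.
Leg 4: -118.6° → +0.8°, shortest Δλ = 119.4° (east) — does not cross 180°.
Leg 5: +0.8° → +56.5°, shortest Δλ = 55.7° (east) — does not cross 180°.
Leg 6: +56.5° → -136.6°, shortest Δλ = 166.9° (east) — crosses 180°.
Total crossings: 3.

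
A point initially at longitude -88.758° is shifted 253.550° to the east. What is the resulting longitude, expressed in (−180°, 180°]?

+164.792°

Start at -88.758°; shift +253.550° → +164.792°.
+164.792° already lies in (−180°, 180°].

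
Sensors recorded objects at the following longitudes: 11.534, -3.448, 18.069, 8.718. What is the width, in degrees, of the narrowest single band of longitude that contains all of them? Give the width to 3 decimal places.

Sort the longitudes: -3.448°, +8.718°, +11.534°, +18.069°.
Eastward gaps between consecutive values (wrapping around): 12.166°, 2.816°, 6.535°, 338.483°.
Largest gap = 338.483° ⇒ minimal covering band is its complement: 360° − 338.483° = 21.517°.
Band runs from -3.448° eastward to +18.069°.

21.517°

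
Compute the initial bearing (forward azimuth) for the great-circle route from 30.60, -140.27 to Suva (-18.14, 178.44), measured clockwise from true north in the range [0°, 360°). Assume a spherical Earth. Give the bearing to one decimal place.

Δλ = 178.44 − -140.27 = 318.71°; wrapped into (−180°, 180°]: -41.29°.
θ = atan2( sin Δλ · cos φ₂ , cos φ₁ · sin φ₂ − sin φ₁ · cos φ₂ · cos Δλ )
  = atan2(-0.62707, -0.63146) = -135.200° → normalised to [0°, 360°): 224.800°.

224.8°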